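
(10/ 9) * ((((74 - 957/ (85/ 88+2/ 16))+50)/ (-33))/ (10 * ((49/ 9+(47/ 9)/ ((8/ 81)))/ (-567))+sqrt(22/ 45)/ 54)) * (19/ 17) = -668115425250/ 24239609383 - 13632800580 * sqrt(110)/ 412073359511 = -27.91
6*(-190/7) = -1140/7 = -162.86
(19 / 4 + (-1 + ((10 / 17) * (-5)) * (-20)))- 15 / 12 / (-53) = 56400 / 901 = 62.60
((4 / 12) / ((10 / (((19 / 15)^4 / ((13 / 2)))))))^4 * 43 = 12402980783407710210283 / 9497265746780490875244140625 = 0.00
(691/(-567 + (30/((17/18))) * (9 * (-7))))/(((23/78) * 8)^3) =-25808159/1259138496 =-0.02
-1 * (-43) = 43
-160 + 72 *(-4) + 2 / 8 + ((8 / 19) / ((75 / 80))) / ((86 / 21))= -7314443 / 16340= -447.64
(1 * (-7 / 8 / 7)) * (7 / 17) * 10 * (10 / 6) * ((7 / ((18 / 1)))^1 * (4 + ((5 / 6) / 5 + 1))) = -37975 / 22032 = -1.72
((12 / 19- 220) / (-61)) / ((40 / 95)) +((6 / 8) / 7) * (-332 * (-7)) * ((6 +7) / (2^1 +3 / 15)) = 993016 / 671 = 1479.90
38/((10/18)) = 68.40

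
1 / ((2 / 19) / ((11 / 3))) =209 / 6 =34.83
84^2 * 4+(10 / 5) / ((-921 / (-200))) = 25994704 / 921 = 28224.43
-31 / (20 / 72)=-558 / 5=-111.60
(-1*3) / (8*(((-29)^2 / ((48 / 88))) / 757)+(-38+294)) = -6813 / 618380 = -0.01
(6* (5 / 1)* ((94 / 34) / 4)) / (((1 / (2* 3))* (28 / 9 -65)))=-19035 / 9469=-2.01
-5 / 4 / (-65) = 1 / 52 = 0.02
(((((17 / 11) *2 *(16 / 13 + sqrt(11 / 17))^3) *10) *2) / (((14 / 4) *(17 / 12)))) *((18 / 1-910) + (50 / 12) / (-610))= -754400654080 / 15948023-70827158800 *sqrt(187) / 20855107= -93745.42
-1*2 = -2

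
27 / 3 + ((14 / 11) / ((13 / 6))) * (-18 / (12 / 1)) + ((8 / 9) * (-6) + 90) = 39805 / 429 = 92.79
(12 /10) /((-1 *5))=-6 /25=-0.24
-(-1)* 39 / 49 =39 / 49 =0.80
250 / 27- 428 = -418.74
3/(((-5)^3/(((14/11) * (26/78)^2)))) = -14/4125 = -0.00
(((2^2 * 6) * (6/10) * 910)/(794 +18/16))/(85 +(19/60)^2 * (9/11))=11827200/61059239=0.19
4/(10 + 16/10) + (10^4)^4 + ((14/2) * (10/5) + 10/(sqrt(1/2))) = 10 * sqrt(2) + 290000000000000416/29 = 10000000000000028.49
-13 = -13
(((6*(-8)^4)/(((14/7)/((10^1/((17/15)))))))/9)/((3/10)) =2048000/51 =40156.86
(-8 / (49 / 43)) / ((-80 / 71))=3053 / 490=6.23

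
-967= -967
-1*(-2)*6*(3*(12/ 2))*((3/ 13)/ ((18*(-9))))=-4/ 13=-0.31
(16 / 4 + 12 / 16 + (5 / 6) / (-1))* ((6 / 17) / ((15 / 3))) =47 / 170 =0.28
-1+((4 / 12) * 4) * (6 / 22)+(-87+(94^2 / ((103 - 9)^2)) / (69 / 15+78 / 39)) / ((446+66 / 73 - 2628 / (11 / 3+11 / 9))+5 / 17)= 6611918 / 20349945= 0.32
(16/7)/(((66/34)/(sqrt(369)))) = 272 * sqrt(41)/77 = 22.62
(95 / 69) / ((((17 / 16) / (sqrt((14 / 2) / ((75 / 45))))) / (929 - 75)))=259616 * sqrt(105) / 1173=2267.92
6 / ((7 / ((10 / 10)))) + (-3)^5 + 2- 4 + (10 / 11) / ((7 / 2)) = -18779 / 77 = -243.88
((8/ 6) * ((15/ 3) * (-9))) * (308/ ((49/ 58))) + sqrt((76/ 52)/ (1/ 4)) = -153120/ 7 + 2 * sqrt(247)/ 13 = -21871.87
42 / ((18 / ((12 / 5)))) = 28 / 5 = 5.60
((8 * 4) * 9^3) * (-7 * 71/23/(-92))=2898504/529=5479.21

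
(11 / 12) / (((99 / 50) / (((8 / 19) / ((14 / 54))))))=100 / 133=0.75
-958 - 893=-1851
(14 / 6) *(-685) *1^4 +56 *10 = -3115 / 3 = -1038.33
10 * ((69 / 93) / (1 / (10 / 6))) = 1150 / 93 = 12.37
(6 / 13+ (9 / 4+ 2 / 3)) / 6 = 527 / 936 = 0.56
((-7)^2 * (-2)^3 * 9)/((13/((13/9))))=-392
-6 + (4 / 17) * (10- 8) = -94 / 17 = -5.53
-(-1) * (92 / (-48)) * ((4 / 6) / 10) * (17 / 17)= -23 / 180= -0.13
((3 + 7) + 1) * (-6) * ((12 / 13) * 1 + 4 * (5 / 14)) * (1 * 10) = -1552.09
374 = 374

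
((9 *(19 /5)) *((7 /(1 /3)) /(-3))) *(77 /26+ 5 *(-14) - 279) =10769409 /130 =82841.61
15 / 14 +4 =71 / 14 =5.07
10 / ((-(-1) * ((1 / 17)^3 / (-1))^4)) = 5826222372297610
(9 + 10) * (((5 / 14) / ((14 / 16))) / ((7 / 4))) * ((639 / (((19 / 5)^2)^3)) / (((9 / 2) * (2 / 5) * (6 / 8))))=1775000000 / 2547905871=0.70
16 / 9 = 1.78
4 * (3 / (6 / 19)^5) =2476099 / 648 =3821.14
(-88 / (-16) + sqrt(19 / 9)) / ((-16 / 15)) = -165 / 32 - 5*sqrt(19) / 16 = -6.52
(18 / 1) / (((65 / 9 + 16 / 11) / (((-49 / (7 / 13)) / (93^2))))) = -18018 / 825499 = -0.02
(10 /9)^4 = 10000 /6561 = 1.52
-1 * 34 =-34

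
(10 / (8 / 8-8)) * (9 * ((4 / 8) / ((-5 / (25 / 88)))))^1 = 225 / 616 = 0.37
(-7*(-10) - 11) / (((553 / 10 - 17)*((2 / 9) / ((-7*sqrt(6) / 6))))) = -6195*sqrt(6) / 766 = -19.81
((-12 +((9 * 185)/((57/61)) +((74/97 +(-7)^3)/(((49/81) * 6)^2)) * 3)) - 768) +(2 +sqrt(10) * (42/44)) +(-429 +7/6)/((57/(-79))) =21 * sqrt(10)/22 +241958449489/159301548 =1521.89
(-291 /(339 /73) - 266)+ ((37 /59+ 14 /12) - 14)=-13635479 /40002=-340.87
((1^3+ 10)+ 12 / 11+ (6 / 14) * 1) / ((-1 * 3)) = -964 / 231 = -4.17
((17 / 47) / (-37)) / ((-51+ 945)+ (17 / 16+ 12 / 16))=-272 / 24925087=-0.00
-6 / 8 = -3 / 4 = -0.75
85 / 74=1.15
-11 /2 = -5.50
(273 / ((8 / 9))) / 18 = 273 / 16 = 17.06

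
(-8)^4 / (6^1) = 2048 / 3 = 682.67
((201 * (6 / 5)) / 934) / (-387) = -67 / 100405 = -0.00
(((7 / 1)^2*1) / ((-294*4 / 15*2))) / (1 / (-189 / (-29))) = -2.04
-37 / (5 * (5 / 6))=-222 / 25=-8.88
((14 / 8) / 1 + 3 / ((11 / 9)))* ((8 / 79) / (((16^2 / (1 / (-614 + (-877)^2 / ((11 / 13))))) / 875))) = 161875 / 101038325376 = 0.00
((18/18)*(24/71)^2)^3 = 191102976/128100283921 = 0.00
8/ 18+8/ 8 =13/ 9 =1.44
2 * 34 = 68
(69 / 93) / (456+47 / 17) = 391 / 241769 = 0.00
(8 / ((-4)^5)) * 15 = -15 / 128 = -0.12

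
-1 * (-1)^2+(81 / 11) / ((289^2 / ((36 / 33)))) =-10105069 / 10106041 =-1.00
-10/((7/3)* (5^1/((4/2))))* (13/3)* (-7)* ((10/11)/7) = 520/77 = 6.75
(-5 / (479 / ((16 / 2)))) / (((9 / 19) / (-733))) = 557080 / 4311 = 129.22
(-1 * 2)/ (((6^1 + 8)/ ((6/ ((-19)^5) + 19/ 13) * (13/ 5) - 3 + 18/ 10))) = -32189209/ 86663465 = -0.37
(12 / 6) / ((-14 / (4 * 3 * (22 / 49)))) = -264 / 343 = -0.77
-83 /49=-1.69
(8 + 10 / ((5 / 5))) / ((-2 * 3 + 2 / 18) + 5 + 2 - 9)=-162 / 71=-2.28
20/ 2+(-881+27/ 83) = -72266/ 83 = -870.67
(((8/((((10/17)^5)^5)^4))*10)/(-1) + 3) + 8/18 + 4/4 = -9980094355027052771755000442875854697924154508848915719624928571509988224512300279411822248304045842303236063527615578472009/1125000000000000000000000000000000000000000000000000000000000000000000000000000000000000000000000000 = -8871194982246269130448889.00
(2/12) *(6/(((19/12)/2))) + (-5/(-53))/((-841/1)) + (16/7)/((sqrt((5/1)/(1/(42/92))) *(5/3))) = 16 *sqrt(4830)/1225 + 1069657/846887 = 2.17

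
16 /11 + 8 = 104 /11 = 9.45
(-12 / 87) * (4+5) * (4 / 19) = -144 / 551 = -0.26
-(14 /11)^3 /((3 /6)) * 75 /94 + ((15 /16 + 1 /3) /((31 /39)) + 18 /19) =-438403985 /589537168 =-0.74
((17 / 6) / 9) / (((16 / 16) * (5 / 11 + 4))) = 187 / 2646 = 0.07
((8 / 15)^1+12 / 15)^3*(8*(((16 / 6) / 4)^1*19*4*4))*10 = 3112960 / 81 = 38431.60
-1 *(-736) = 736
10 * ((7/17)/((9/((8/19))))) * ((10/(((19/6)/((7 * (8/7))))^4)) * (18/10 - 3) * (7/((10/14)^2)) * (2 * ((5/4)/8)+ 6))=-1716394917888/210468415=-8155.12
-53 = -53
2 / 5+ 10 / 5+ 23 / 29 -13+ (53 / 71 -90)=-99.06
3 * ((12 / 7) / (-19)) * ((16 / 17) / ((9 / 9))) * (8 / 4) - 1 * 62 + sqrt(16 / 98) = -141334 / 2261 + 2 * sqrt(2) / 7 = -62.11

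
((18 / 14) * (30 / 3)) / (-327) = -30 / 763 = -0.04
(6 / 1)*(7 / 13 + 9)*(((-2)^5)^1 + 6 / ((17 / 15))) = -337776 / 221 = -1528.40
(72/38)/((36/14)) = 14/19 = 0.74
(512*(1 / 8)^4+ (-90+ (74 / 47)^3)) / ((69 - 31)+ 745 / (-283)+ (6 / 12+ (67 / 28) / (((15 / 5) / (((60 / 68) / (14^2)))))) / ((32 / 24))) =-942670501211880 / 391940880753529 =-2.41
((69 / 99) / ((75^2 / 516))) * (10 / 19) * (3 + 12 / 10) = 0.14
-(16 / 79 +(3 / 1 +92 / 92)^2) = -1280 / 79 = -16.20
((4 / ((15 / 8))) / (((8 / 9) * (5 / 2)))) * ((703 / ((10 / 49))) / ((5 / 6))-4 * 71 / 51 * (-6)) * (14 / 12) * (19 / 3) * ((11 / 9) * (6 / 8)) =2590968611 / 95625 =27095.10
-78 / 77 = -1.01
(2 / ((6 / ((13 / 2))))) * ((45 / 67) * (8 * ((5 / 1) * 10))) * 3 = 117000 / 67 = 1746.27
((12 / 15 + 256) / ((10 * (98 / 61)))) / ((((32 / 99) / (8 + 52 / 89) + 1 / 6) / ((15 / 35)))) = 2221542774 / 66259025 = 33.53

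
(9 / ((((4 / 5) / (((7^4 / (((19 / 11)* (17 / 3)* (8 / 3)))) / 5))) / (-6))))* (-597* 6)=11494410543 / 2584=4448301.29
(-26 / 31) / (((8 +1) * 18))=-13 / 2511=-0.01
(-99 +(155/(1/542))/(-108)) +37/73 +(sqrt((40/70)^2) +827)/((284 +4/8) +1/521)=-793899348097/908918766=-873.45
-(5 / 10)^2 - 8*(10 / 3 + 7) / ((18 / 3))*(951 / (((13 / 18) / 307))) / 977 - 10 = -290142085 / 50804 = -5711.01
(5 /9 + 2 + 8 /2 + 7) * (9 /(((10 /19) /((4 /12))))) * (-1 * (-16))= 18544 /15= 1236.27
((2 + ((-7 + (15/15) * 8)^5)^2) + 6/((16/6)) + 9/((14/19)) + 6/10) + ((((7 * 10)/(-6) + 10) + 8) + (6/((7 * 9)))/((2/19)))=10627/420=25.30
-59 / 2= -29.50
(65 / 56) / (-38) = -65 / 2128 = -0.03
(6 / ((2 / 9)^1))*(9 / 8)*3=729 / 8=91.12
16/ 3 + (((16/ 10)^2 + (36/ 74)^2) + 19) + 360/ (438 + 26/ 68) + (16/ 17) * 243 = 1335453798121/ 5203260975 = 256.66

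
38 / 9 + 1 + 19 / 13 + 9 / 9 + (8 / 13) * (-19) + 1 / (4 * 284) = -532667 / 132912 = -4.01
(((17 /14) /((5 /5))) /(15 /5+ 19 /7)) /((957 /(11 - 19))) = -17 /9570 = -0.00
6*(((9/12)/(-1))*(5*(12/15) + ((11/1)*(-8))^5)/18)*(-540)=-712438087140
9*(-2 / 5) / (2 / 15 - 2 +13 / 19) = 1026 / 337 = 3.04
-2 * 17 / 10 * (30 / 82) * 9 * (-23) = 10557 / 41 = 257.49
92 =92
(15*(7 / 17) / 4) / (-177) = -35 / 4012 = -0.01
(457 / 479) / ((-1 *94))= -0.01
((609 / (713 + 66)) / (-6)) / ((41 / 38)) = -203 / 1681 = -0.12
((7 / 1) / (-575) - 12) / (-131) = 6907 / 75325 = 0.09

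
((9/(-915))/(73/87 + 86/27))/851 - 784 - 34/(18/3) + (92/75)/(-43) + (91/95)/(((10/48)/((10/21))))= -7893049688335688/10022847400275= -787.51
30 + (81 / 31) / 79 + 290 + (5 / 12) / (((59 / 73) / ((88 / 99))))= 1250319043 / 3901257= 320.49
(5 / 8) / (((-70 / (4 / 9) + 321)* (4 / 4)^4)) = 5 / 1308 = 0.00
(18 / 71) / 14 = 0.02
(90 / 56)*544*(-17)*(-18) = 1872720 / 7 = 267531.43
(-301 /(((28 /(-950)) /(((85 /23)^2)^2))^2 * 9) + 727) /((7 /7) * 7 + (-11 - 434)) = 26436675779247797501551 /8643653311375656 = 3058507.19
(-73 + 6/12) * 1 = -145/2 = -72.50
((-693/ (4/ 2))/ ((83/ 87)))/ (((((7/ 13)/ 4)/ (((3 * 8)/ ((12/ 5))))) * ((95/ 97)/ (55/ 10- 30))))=1064377314/ 1577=674938.06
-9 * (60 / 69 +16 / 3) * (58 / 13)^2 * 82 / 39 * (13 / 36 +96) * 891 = -10136618730216 / 50531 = -200601981.56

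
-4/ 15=-0.27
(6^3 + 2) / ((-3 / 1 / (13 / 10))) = -1417 / 15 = -94.47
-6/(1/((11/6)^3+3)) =-1979/36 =-54.97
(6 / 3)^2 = 4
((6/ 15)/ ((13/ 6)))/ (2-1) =12/ 65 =0.18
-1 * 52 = -52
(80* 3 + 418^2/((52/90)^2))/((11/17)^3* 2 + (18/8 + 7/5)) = 8695477922100/69609241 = 124918.44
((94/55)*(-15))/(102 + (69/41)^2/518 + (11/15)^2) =-55249595100/220993619473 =-0.25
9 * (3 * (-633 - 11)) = -17388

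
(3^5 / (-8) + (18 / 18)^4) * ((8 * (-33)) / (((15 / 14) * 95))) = 7238 / 95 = 76.19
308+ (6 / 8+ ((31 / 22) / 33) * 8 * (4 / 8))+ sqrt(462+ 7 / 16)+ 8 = 7 * sqrt(151) / 4+ 460169 / 1452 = 338.43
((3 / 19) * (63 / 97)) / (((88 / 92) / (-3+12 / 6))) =-0.11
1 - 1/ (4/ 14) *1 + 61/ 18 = 8/ 9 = 0.89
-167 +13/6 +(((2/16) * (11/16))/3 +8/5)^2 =-597863471/3686400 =-162.18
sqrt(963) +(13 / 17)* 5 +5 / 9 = 35.41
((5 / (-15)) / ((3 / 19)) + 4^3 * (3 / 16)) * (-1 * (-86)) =7654 / 9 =850.44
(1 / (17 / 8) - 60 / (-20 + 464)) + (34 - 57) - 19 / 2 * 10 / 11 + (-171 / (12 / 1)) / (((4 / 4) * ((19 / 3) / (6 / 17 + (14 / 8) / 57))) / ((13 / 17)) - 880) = -14367461692003 / 459254547664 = -31.28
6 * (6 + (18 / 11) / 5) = 2088 / 55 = 37.96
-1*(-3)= 3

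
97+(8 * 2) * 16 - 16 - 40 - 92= 205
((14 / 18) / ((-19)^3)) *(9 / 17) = -7 / 116603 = -0.00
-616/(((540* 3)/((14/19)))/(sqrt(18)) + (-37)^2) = -41321896/78675439 + 11060280* sqrt(2)/78675439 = -0.33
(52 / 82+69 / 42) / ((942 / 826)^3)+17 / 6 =18714463043 / 4283971551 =4.37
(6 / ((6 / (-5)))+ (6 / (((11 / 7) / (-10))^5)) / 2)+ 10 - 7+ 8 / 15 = -75635043122 / 2415765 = -31308.94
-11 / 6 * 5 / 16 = -55 / 96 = -0.57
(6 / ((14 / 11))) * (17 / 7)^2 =9537 / 343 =27.80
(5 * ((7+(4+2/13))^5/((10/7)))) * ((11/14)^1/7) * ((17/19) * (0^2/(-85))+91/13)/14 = 705070746875/20792408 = 33910.01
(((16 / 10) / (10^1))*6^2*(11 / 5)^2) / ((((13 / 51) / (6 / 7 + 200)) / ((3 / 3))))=1249405344 / 56875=21967.57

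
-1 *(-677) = 677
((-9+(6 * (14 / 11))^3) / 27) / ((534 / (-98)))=-35525 / 11979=-2.97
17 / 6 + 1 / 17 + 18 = 2131 / 102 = 20.89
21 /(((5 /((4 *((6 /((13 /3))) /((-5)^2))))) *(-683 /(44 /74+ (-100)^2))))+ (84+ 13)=3423868111 /41065375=83.38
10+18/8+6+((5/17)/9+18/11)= 134095/6732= 19.92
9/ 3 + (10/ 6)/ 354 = 3191/ 1062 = 3.00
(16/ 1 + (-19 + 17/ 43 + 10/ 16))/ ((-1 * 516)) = 227/ 59168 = 0.00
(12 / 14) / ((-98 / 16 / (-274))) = 13152 / 343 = 38.34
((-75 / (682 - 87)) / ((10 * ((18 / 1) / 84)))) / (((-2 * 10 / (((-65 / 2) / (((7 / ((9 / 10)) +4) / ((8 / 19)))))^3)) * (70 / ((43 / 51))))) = -114782265 / 2065781074889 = -0.00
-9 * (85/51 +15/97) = -1590/97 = -16.39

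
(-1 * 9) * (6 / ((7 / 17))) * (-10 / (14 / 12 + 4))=55080 / 217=253.82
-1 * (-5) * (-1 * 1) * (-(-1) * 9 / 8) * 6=-135 / 4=-33.75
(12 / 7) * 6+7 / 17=1273 / 119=10.70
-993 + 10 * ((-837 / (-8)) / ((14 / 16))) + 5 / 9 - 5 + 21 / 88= 1100531 / 5544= 198.51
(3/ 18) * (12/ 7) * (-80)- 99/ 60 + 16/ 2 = -2311/ 140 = -16.51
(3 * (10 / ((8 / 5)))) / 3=25 / 4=6.25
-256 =-256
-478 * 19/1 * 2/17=-18164/17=-1068.47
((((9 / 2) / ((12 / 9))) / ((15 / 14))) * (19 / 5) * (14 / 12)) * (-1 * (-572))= 399399 / 50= 7987.98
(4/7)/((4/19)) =19/7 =2.71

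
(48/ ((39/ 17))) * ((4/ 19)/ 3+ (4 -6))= -29920/ 741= -40.38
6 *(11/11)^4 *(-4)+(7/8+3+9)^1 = -89/8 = -11.12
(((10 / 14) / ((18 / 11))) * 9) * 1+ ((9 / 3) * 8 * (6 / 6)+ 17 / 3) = 1411 / 42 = 33.60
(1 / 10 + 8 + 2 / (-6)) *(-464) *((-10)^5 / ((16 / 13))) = 878410000 / 3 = 292803333.33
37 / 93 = 0.40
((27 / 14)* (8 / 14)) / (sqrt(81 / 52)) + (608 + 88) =12* sqrt(13) / 49 + 696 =696.88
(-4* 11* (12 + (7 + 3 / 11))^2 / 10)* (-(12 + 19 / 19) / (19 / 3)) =3505632 / 1045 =3354.67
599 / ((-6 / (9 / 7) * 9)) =-599 / 42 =-14.26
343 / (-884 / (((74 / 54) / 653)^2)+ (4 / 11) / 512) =-661150336 / 386908980934823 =-0.00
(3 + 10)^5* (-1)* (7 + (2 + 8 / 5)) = -19678529 / 5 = -3935705.80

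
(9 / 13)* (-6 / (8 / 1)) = -27 / 52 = -0.52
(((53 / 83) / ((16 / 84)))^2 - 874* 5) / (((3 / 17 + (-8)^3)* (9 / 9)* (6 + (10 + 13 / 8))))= 8167481887 / 16903415298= 0.48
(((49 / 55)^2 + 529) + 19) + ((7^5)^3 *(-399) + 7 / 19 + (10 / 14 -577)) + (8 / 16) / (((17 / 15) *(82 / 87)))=-2124776650976491911993271 / 1121682100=-1894277042467283.66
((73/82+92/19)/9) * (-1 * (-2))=2977/2337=1.27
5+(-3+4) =6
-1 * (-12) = 12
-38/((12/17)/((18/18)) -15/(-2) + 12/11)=-748/183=-4.09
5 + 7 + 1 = 13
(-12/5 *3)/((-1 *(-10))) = -18/25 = -0.72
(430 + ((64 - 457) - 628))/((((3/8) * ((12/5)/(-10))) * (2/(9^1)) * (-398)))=-14775/199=-74.25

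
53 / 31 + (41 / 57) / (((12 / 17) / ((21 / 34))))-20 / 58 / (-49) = 2.35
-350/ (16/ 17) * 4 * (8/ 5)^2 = -3808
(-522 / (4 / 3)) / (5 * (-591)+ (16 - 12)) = 783 / 5902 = 0.13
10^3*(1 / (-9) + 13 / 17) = 100000 / 153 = 653.59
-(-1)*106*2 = 212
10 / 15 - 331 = -330.33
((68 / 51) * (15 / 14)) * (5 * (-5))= -250 / 7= -35.71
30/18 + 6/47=253/141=1.79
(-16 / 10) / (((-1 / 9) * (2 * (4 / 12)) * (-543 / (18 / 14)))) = -324 / 6335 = -0.05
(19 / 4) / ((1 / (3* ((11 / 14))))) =627 / 56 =11.20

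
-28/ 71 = -0.39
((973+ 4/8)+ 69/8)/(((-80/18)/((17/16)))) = -234.79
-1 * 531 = -531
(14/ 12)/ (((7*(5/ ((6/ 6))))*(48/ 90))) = 1/ 16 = 0.06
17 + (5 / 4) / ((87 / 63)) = 2077 / 116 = 17.91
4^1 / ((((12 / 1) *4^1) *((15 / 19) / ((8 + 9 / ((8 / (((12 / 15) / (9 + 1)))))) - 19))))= -1.15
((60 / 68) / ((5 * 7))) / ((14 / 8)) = 0.01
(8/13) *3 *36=864/13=66.46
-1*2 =-2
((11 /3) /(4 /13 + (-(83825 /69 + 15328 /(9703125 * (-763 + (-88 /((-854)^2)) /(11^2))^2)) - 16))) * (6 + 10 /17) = -121308261579131649023751750000 /6179426734877188141007394400193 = -0.02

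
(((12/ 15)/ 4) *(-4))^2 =16/ 25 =0.64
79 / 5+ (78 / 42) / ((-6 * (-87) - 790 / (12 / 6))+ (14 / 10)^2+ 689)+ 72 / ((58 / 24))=72797346 / 1596595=45.60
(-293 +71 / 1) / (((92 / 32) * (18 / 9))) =-888 / 23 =-38.61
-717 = -717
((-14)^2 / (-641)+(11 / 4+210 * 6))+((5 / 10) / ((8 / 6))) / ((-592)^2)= 2268838751619 / 1797179392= 1262.44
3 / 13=0.23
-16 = -16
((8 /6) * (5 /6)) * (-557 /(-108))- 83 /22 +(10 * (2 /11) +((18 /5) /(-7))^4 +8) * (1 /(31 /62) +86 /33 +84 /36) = 3113989732439 /44122876875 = 70.58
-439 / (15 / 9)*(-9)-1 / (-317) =2370.60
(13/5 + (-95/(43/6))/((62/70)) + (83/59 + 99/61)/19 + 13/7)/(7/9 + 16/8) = -297167534478/79757888875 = -3.73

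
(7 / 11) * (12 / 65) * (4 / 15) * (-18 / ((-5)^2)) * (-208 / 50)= 16128 / 171875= 0.09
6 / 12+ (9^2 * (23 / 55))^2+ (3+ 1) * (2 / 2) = 6968763 / 6050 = 1151.86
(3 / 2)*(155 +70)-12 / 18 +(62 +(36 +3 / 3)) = 2615 / 6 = 435.83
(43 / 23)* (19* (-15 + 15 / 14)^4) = 1181300810625 / 883568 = 1336966.49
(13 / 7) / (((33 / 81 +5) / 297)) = 104247 / 1022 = 102.00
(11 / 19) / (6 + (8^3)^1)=11 / 9842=0.00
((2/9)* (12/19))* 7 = 56/57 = 0.98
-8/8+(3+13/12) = 37/12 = 3.08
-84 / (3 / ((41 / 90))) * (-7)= 4018 / 45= 89.29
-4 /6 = -2 /3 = -0.67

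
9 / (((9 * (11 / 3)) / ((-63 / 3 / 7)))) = -9 / 11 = -0.82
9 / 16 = 0.56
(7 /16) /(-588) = -1 /1344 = -0.00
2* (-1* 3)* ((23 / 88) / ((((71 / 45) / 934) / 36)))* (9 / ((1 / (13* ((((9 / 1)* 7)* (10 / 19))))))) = -1923877437300 / 14839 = -129650073.27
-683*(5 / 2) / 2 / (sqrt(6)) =-348.54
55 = 55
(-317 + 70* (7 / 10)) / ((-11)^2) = -2.21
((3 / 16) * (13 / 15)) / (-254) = -13 / 20320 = -0.00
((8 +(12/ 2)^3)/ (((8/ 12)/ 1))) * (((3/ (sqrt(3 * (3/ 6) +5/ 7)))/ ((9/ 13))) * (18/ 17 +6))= 174720 * sqrt(434)/ 527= 6906.80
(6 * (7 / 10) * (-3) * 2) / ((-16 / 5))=63 / 8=7.88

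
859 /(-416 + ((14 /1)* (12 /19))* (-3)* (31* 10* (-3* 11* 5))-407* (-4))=16321 /25802628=0.00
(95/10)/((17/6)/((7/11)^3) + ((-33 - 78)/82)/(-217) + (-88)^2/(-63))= -74547963/878251450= -0.08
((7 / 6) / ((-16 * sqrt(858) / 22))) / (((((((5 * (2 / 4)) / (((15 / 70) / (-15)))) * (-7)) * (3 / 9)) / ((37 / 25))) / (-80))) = 37 * sqrt(858) / 68250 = 0.02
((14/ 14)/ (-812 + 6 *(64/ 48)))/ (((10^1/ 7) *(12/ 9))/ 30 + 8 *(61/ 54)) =-63/ 460960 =-0.00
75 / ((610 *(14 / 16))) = 60 / 427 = 0.14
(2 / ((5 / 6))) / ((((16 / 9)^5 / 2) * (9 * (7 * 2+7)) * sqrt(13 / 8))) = 6561 * sqrt(26) / 29818880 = 0.00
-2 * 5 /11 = -0.91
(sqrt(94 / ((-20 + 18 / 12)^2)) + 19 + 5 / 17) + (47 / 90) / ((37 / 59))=2 * sqrt(94) / 37 + 1139381 / 56610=20.65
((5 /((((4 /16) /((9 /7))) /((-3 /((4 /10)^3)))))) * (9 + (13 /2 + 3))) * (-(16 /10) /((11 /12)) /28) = 749250 /539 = 1390.07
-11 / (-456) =0.02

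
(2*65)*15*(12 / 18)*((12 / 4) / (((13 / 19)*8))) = 712.50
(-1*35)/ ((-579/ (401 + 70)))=5495/ 193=28.47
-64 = -64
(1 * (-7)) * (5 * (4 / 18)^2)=-140 / 81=-1.73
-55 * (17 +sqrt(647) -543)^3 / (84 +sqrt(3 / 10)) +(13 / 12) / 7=-12792395000 * sqrt(647) / 23519 -8060389810 * sqrt(30) / 70557 +45687125 * sqrt(19410) / 70557 +189580368636947 / 1975596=81590408.45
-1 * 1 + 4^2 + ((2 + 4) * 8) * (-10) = -465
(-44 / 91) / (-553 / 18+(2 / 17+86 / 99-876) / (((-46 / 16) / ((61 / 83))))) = -282730536 / 112830249259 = -0.00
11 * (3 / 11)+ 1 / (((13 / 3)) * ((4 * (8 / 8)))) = 159 / 52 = 3.06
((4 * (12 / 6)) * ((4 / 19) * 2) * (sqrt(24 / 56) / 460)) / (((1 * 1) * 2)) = 8 * sqrt(21) / 15295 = 0.00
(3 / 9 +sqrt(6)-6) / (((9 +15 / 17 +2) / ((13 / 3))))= -3757 / 1818 +221 * sqrt(6) / 606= -1.17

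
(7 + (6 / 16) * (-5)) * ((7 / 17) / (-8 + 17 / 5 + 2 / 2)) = -1435 / 2448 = -0.59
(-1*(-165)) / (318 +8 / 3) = 495 / 962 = 0.51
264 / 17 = 15.53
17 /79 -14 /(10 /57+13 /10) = -616123 /66439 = -9.27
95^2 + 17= 9042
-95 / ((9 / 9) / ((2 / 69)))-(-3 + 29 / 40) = -1321 / 2760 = -0.48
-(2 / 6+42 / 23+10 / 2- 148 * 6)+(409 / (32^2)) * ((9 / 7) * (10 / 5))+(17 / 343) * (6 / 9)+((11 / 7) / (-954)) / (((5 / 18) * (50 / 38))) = 23599090232359 / 26759488000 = 881.90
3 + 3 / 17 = 54 / 17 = 3.18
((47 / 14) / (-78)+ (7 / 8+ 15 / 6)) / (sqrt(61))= 7277 * sqrt(61) / 133224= 0.43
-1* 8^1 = -8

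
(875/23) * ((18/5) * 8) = 25200/23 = 1095.65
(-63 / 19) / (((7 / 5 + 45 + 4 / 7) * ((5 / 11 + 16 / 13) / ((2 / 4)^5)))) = -105105 / 80297344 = -0.00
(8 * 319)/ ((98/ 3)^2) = 5742/ 2401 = 2.39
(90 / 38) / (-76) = -45 / 1444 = -0.03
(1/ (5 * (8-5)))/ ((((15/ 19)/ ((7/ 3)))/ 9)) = 1.77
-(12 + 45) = -57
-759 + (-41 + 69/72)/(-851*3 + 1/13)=-604540115/796512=-758.98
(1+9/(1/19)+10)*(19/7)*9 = 4446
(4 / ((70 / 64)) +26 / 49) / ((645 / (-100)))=-1368 / 2107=-0.65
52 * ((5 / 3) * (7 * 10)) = 18200 / 3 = 6066.67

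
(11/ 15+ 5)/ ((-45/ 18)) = -2.29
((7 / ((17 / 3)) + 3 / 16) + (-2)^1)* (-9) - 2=869 / 272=3.19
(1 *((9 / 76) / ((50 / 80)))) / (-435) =-6 / 13775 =-0.00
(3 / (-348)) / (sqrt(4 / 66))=-sqrt(66) / 232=-0.04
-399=-399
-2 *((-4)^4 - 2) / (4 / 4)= -508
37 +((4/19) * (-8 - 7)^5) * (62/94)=-94129459/893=-105408.13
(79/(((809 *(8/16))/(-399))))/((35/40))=-89.06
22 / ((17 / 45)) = 990 / 17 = 58.24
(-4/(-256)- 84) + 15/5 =-5183/64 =-80.98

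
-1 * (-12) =12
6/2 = 3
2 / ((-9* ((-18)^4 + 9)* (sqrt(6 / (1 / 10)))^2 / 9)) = -1 / 3149550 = -0.00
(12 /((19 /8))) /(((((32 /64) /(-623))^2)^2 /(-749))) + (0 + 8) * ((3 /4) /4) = -346621275218254791 /38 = -9121612505743547.13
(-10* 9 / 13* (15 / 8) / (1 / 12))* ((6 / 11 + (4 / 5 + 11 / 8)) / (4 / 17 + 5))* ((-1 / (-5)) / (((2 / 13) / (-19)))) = 31317111 / 15664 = 1999.30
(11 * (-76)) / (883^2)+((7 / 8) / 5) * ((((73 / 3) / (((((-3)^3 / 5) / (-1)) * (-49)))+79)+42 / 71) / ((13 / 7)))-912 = -263627912786153 / 291459443535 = -904.51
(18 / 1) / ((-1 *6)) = -3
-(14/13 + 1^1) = -27/13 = -2.08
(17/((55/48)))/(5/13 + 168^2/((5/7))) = 10608/28252499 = 0.00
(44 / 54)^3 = 0.54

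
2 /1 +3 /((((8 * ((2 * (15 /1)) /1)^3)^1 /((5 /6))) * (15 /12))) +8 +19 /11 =13932011 /1188000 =11.73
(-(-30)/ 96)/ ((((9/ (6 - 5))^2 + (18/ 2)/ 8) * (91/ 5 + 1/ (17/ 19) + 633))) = 425/ 72857358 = 0.00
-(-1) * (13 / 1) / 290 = 13 / 290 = 0.04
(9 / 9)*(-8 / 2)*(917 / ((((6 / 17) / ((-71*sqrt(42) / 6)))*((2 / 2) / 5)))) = 5534095*sqrt(42) / 9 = 3985003.86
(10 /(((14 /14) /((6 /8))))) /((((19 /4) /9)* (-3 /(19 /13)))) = -90 /13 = -6.92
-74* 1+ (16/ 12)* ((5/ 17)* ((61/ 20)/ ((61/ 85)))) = -217/ 3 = -72.33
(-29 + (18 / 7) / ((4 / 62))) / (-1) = -76 / 7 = -10.86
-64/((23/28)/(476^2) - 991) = 406024192/6287030825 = 0.06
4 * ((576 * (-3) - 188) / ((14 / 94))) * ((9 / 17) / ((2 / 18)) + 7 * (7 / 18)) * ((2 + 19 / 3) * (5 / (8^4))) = -6447160375 / 1645056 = -3919.11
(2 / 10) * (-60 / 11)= -12 / 11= -1.09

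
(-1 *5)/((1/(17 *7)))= -595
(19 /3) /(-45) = -19 /135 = -0.14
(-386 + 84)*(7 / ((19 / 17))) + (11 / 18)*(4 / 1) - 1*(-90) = -1799.03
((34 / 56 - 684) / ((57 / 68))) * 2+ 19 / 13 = -8450089 / 5187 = -1629.09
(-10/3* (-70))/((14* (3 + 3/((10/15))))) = 20/9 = 2.22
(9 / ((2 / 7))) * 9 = 567 / 2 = 283.50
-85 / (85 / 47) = -47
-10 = -10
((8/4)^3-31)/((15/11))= -253/15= -16.87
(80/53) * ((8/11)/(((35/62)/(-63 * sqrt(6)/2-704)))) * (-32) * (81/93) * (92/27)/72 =47104 * sqrt(6)/583 + 6029312/3339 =2003.63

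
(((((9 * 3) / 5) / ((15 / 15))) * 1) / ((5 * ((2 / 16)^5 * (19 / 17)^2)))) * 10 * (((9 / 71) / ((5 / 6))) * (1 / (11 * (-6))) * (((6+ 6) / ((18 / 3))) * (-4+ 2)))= 18409586688 / 7048525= 2611.84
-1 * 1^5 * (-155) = 155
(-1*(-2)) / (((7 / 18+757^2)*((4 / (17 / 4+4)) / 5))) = 1485 / 41259556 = 0.00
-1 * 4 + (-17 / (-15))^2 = -611 / 225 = -2.72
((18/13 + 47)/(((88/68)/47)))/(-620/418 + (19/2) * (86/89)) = 849847561/3722238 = 228.32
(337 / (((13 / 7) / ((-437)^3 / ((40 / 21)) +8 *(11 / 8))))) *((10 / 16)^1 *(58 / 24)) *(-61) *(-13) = -7313399039696183 / 768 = -9522654999604.40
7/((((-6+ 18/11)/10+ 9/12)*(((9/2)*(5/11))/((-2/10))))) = -6776/3105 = -2.18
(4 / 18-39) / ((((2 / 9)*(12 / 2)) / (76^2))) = -503956 / 3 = -167985.33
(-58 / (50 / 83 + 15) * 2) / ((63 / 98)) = -19256 / 1665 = -11.57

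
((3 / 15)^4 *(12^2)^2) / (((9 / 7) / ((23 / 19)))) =370944 / 11875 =31.24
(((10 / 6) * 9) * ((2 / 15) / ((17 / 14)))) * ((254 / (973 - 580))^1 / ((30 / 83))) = 295148 / 100215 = 2.95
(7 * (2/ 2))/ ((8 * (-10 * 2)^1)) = -7/ 160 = -0.04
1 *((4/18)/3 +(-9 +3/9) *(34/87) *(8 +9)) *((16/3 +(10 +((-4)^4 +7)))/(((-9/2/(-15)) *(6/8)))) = -1503868400/21141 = -71135.16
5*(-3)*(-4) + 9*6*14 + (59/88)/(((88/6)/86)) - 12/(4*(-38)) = 30163257/36784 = 820.01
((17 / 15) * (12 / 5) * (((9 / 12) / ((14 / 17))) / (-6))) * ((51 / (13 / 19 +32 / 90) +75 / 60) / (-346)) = 10338397 / 172252640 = 0.06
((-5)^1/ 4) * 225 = -1125/ 4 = -281.25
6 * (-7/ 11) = -42/ 11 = -3.82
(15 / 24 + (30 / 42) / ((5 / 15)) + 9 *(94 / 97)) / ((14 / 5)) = 312055 / 76048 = 4.10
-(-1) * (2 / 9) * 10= 20 / 9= 2.22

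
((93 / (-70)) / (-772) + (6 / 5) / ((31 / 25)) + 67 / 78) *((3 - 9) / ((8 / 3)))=-358379331 / 87112480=-4.11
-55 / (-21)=55 / 21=2.62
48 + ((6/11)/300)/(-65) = 1715999/35750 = 48.00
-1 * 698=-698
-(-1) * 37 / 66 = 37 / 66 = 0.56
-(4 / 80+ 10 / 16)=-27 / 40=-0.68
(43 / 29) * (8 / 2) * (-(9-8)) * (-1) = 172 / 29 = 5.93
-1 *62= -62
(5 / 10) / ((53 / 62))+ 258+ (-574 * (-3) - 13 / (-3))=315602 / 159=1984.92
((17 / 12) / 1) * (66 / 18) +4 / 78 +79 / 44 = 9062 / 1287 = 7.04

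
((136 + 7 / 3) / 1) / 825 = 83 / 495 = 0.17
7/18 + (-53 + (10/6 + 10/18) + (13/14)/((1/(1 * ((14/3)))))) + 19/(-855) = -4147/90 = -46.08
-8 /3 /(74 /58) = -232 /111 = -2.09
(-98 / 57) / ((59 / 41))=-1.19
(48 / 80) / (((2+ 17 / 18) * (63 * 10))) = 3 / 9275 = 0.00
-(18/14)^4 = -6561/2401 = -2.73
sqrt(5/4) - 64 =-64+ sqrt(5)/2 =-62.88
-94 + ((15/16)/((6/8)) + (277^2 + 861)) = 309989/4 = 77497.25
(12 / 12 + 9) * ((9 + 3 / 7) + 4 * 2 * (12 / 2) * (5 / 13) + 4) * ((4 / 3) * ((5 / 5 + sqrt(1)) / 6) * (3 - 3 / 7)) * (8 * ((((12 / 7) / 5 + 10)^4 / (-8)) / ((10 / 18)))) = -7176194189895168 / 955898125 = -7507279.28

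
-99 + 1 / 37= -98.97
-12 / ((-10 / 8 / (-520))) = -4992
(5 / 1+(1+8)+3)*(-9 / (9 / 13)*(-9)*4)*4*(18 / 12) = 47736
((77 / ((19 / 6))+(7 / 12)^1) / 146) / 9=0.02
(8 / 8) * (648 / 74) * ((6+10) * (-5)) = -25920 / 37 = -700.54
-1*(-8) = 8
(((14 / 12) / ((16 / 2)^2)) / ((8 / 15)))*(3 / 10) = 0.01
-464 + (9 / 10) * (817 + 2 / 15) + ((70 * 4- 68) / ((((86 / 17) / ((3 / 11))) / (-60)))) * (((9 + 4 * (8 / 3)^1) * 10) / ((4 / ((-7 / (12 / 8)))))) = 3727549083 / 23650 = 157613.07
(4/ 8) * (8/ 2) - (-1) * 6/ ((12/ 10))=7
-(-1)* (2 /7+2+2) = 30 /7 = 4.29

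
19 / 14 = 1.36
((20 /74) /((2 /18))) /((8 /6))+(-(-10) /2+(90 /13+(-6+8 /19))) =149303 /18278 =8.17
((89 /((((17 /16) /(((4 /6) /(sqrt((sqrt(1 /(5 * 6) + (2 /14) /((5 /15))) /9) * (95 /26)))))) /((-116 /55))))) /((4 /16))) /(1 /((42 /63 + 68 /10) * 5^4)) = -740024320 * 19166133000^(1 /4) * sqrt(247) /1033923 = -4185428.21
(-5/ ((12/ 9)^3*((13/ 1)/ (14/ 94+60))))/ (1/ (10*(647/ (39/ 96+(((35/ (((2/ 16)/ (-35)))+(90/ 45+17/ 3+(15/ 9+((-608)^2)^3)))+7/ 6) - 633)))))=-1234621575/ 987671823258006236311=-0.00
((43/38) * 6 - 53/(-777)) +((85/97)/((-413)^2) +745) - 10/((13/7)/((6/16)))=1360565557034795/1814478225924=749.84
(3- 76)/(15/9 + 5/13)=-2847/80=-35.59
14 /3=4.67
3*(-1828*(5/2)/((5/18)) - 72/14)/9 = -38400/7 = -5485.71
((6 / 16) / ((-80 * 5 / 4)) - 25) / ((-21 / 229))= 4580687 / 16800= 272.66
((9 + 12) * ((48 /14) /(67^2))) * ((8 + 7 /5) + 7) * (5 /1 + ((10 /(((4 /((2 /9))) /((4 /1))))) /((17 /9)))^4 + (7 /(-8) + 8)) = 6923574306 /1874628845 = 3.69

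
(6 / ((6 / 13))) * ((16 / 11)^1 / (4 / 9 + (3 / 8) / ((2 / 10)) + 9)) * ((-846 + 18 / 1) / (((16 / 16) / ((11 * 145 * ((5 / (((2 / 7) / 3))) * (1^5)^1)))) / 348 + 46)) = -6569959818240 / 218496593863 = -30.07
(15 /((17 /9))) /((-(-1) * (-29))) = -135 /493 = -0.27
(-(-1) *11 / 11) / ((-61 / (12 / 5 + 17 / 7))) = -169 / 2135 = -0.08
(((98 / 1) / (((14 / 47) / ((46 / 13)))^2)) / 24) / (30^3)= 1168561 / 54756000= 0.02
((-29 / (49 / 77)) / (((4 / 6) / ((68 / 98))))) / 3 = -5423 / 343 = -15.81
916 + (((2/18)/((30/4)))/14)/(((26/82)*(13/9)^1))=16254461/17745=916.00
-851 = -851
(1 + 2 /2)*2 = 4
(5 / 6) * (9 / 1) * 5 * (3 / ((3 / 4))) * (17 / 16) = 1275 / 8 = 159.38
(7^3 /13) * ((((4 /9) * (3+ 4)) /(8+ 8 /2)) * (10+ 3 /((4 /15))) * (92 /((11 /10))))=46939550 /3861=12157.36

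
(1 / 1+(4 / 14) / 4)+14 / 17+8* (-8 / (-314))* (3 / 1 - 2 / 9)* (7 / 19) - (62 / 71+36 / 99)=4324922381 / 4990266666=0.87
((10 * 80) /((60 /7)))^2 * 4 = 313600 /9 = 34844.44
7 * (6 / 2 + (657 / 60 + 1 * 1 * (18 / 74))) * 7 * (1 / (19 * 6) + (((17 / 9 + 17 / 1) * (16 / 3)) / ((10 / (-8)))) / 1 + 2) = -1536831247 / 28120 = -54652.60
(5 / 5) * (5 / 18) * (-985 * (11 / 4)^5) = -793176175 / 18432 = -43032.56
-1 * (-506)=506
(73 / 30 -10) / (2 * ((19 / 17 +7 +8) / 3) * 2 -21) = -3859 / 250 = -15.44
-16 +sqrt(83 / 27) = -16 +sqrt(249) / 9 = -14.25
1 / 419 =0.00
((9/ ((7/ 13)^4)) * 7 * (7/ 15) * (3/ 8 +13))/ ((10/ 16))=9168081/ 1225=7484.15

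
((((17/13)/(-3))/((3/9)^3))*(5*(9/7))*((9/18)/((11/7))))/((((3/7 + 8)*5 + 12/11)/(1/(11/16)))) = -385560/476047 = -0.81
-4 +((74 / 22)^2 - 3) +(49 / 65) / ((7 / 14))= 45788 / 7865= 5.82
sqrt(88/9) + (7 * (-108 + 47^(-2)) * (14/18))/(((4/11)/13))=-1671666997/79524 + 2 * sqrt(22)/3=-21017.78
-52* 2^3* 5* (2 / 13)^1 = -320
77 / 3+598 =1871 / 3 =623.67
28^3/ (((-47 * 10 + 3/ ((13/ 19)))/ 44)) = -12556544/ 6053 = -2074.43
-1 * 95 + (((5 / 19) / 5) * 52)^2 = -31591 / 361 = -87.51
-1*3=-3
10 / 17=0.59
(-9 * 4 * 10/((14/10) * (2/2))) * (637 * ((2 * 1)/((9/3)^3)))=-36400/3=-12133.33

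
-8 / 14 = -4 / 7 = -0.57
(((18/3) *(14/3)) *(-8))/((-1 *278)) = 112/139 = 0.81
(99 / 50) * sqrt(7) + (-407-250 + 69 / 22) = -14385 / 22 + 99 * sqrt(7) / 50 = -648.63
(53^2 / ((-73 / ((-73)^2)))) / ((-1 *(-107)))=-205057 / 107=-1916.42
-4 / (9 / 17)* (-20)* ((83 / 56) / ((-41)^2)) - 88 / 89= -8063674 / 9425367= -0.86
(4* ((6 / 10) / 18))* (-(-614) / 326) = 614 / 2445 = 0.25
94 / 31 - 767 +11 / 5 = -118074 / 155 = -761.77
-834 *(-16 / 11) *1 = 13344 / 11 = 1213.09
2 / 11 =0.18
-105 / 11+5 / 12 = -1205 / 132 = -9.13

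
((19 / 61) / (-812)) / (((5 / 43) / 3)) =-2451 / 247660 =-0.01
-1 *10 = -10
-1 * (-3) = 3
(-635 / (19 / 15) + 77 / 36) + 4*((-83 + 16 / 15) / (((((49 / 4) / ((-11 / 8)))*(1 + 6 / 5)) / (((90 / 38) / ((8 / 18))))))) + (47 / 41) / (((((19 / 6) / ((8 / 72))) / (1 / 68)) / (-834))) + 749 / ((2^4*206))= -7898652963905 / 19249177248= -410.34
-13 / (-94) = 13 / 94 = 0.14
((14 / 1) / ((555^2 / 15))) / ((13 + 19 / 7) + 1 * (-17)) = -98 / 184815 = -0.00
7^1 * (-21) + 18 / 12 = -145.50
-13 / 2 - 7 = -27 / 2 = -13.50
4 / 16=1 / 4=0.25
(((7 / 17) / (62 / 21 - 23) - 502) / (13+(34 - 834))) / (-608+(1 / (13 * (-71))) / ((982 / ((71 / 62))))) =-2843799887812 / 2710540241553583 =-0.00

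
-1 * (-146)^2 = -21316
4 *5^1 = 20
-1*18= -18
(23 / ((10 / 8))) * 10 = 184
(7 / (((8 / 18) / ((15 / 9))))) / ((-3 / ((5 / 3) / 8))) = -175 / 96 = -1.82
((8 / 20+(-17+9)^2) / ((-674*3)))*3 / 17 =-161 / 28645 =-0.01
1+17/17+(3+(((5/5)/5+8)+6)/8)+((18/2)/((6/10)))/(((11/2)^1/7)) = 11381/440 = 25.87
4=4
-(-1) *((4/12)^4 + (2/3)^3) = 25/81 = 0.31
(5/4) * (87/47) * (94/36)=145/24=6.04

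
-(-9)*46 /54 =23 /3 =7.67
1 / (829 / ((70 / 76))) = 35 / 31502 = 0.00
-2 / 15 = -0.13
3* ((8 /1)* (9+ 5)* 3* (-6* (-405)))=2449440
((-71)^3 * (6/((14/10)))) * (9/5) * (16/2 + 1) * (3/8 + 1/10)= -1652475087/140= -11803393.48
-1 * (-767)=767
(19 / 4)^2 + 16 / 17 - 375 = -95607 / 272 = -351.50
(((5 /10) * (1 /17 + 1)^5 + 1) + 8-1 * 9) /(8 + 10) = 52488 /1419857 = 0.04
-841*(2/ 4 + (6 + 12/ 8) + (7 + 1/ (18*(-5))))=-1134509/ 90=-12605.66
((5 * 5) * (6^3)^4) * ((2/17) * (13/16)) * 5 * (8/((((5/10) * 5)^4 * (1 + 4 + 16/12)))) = 1358312177664/1615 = 841060171.93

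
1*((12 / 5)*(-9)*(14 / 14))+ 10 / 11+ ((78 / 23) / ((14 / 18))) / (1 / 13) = 35.99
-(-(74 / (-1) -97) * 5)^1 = -855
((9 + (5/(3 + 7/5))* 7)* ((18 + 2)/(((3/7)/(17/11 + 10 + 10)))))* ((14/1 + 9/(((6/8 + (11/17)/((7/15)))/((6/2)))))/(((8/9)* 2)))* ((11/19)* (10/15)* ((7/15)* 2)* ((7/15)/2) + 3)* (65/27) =159622182515705/84170988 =1896403.81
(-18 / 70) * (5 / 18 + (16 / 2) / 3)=-53 / 70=-0.76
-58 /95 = -0.61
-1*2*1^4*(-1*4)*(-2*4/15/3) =-64/45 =-1.42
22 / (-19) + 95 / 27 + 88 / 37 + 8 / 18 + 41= 876608 / 18981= 46.18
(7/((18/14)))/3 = 49/27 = 1.81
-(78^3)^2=-225199600704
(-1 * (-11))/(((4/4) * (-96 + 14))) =-11/82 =-0.13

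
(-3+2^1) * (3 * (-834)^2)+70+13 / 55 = -114762877 / 55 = -2086597.76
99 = 99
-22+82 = 60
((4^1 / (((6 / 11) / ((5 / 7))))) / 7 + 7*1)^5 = 1916984584049699 / 68641485507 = 27927.49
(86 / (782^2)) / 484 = 43 / 147988808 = 0.00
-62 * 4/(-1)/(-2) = -124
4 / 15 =0.27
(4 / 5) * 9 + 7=71 / 5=14.20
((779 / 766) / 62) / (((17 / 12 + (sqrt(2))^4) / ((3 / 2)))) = 7011 / 1543490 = 0.00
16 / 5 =3.20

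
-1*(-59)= 59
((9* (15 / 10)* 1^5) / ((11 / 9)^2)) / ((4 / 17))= 37179 / 968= 38.41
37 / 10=3.70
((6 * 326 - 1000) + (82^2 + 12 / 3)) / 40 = 1921 / 10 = 192.10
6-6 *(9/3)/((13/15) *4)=21/26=0.81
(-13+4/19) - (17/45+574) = -502028/855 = -587.17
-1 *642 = -642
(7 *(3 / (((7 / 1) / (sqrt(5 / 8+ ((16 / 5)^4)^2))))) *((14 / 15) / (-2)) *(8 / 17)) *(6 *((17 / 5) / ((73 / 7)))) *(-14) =8232 *sqrt(68723382986) / 1140625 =1891.97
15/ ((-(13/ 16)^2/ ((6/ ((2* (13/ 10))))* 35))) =-4032000/ 2197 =-1835.23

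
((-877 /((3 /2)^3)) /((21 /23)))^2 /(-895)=-26039631424 /287732655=-90.50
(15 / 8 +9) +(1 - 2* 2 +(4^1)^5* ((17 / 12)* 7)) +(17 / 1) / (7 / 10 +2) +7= 2197981 / 216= 10175.84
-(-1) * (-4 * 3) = -12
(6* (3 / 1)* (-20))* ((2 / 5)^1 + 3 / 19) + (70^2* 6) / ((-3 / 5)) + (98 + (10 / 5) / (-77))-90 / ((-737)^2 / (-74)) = -3547262829204 / 72241477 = -49102.86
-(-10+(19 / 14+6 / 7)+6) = 1.79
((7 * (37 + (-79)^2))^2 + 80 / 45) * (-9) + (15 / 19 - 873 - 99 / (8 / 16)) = -330243927274 / 19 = -17381259330.21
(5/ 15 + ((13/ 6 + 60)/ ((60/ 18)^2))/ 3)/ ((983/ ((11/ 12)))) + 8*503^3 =7205762709576109/ 7077600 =1018108216.00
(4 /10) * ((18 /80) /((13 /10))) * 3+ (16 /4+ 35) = 5097 /130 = 39.21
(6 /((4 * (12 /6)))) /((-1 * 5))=-3 /20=-0.15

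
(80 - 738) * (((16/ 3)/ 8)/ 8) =-54.83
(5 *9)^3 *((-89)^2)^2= 5717386711125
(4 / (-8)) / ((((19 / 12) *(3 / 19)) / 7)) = -14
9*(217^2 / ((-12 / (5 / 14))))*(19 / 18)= -639065 / 48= -13313.85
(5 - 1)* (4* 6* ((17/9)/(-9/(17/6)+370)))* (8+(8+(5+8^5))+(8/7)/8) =176886496/10913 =16208.79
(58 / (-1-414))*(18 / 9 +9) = -638 / 415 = -1.54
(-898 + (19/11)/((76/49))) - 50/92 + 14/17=-15425215/17204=-896.61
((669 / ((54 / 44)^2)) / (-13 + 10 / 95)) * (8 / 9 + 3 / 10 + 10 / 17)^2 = -3790201066597 / 34841370375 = -108.78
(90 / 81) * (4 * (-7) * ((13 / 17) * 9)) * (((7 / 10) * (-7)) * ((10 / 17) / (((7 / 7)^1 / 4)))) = 713440 / 289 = 2468.65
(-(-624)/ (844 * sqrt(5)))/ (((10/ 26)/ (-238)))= -482664 * sqrt(5)/ 5275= -204.60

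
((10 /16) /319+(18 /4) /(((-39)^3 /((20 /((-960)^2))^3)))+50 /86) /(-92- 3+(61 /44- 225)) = -10320731538425118706283 /5636924479892701052928000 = -0.00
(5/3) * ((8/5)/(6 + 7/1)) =8/39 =0.21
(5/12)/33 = 5/396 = 0.01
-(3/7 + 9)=-66/7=-9.43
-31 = -31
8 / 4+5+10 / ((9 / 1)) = 8.11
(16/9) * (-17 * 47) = -12784/9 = -1420.44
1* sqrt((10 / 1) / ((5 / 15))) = sqrt(30) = 5.48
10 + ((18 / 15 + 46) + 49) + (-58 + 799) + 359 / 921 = 3903151 / 4605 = 847.59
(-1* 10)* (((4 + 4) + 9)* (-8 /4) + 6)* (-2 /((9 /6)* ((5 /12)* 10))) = -448 /5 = -89.60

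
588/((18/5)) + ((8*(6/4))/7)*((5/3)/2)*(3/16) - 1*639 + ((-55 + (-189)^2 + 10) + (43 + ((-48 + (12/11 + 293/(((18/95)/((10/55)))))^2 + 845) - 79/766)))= 24322979368021/210211848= 115706.99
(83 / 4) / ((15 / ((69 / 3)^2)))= 43907 / 60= 731.78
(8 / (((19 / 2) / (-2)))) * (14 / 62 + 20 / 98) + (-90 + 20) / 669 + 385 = 7417583771 / 19308009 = 384.17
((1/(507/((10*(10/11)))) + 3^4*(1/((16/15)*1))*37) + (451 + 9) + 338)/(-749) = -321922771/66834768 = -4.82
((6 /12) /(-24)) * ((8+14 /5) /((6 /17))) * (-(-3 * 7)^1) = -1071 /80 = -13.39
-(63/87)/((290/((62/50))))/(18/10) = -217/126150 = -0.00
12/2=6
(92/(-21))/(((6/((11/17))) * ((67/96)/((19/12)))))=-76912/71757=-1.07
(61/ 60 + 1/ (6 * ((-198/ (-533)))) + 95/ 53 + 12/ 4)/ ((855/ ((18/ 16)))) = 12961/ 1574100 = 0.01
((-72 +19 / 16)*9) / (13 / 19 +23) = -21527 / 800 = -26.91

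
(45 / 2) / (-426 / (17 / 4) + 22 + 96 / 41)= -31365 / 105796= -0.30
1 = 1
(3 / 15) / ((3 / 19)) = 19 / 15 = 1.27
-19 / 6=-3.17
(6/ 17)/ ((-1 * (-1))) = 6/ 17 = 0.35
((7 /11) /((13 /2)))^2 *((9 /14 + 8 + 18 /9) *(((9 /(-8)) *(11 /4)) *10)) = -46935 /14872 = -3.16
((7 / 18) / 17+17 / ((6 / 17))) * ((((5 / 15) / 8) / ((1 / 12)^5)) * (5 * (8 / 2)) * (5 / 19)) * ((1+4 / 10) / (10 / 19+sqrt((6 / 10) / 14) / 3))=6184007.99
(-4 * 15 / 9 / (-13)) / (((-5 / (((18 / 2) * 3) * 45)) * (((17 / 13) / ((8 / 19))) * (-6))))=2160 / 323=6.69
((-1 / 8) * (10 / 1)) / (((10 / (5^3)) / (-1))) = 125 / 8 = 15.62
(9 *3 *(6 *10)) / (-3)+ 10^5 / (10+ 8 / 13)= 612740 / 69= 8880.29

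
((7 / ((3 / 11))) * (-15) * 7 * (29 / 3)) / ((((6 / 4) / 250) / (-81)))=351697500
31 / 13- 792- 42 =-10811 / 13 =-831.62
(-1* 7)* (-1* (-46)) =-322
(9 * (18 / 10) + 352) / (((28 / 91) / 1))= 23933 / 20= 1196.65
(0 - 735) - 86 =-821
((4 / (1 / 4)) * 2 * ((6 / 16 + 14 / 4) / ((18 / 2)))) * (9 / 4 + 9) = 155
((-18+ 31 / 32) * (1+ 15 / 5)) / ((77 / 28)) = -545 / 22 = -24.77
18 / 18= 1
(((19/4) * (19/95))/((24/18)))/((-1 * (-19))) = 3/80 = 0.04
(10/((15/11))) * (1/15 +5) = 1672/45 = 37.16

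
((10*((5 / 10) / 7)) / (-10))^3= -1 / 2744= -0.00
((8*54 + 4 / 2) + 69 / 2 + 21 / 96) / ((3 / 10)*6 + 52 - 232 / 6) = 224985 / 7264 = 30.97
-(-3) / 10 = 3 / 10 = 0.30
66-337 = -271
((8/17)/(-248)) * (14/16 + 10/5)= -23/4216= -0.01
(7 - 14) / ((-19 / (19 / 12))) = 7 / 12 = 0.58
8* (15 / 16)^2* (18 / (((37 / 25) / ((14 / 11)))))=354375 / 3256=108.84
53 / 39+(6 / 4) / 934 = 99121 / 72852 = 1.36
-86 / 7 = -12.29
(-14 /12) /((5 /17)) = -119 /30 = -3.97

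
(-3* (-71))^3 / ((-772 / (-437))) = 4222991889 / 772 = 5470196.75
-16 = -16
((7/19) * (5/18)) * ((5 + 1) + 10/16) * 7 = 12985/2736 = 4.75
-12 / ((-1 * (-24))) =-0.50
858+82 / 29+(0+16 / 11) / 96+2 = 1651481 / 1914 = 862.84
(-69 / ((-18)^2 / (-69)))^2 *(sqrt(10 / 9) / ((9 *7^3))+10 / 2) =1079.71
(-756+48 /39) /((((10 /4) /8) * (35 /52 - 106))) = 627968 /27385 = 22.93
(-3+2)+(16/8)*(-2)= -5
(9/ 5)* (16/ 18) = 8/ 5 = 1.60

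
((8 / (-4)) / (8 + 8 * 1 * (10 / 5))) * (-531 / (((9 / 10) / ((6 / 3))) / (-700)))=-206500 / 3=-68833.33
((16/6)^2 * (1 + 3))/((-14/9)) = -128/7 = -18.29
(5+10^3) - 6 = 999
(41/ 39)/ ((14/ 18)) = 123/ 91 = 1.35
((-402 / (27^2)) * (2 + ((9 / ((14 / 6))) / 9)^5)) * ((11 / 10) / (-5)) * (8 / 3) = 199620872 / 306307575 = 0.65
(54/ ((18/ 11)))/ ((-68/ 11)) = -363/ 68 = -5.34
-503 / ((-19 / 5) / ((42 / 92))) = 52815 / 874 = 60.43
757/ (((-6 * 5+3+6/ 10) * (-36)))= 0.80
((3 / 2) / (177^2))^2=1 / 436224996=0.00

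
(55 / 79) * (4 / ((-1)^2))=220 / 79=2.78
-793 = -793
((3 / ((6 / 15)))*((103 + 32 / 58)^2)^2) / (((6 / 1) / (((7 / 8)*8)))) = 2846357021342835 / 2829124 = 1006091292.34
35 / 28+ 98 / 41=597 / 164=3.64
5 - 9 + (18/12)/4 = -29/8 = -3.62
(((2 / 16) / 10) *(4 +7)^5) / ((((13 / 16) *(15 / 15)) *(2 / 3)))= 483153 / 130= 3716.56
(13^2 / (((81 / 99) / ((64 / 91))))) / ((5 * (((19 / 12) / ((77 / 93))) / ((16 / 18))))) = 3221504 / 238545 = 13.50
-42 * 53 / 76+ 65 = 1357 / 38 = 35.71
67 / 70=0.96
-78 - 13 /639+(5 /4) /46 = -9170125 /117576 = -77.99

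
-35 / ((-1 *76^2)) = 35 / 5776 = 0.01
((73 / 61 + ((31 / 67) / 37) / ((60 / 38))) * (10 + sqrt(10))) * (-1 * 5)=-27324695 / 453657 - 5464939 * sqrt(10) / 907314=-79.28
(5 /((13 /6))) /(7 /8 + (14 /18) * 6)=720 /1729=0.42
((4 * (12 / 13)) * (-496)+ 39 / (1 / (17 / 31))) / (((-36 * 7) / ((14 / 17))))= 243143 / 41106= 5.92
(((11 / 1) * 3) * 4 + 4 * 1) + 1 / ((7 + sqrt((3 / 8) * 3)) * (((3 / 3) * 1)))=52144 / 383 -6 * sqrt(2) / 383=136.12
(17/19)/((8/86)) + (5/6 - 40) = -6737/228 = -29.55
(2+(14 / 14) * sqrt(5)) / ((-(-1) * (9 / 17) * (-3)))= -17 * sqrt(5) / 27 -34 / 27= -2.67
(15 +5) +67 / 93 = 1927 / 93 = 20.72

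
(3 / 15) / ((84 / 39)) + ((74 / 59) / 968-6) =-2951329 / 499730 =-5.91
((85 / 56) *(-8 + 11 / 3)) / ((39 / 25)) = -2125 / 504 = -4.22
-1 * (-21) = 21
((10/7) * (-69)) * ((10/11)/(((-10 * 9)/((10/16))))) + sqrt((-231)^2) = 214019/924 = 231.62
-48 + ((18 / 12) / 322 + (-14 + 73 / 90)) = -1773119 / 28980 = -61.18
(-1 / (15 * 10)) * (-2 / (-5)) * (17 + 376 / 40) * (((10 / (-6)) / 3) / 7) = 0.01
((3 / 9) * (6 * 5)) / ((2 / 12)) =60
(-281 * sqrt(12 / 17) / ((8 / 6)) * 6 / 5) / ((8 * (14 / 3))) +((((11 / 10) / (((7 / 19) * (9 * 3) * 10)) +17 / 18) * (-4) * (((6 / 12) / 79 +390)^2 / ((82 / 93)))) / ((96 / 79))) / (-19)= 303679052387627 / 10634284800 - 7587 * sqrt(51) / 9520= 28550.91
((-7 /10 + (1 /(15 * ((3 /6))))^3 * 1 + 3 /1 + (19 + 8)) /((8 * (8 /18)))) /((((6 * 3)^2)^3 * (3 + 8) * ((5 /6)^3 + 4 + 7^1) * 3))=17981 /28354857408000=0.00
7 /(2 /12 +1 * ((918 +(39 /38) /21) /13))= 36309 /367166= 0.10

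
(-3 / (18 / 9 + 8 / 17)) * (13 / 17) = -13 / 14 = -0.93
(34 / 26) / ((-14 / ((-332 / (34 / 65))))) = 415 / 7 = 59.29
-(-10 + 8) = 2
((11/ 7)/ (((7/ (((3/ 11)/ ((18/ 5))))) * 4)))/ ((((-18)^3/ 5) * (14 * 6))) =-25/ 576108288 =-0.00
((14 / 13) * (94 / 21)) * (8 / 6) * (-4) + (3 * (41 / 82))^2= -10979 / 468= -23.46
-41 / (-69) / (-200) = -41 / 13800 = -0.00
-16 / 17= -0.94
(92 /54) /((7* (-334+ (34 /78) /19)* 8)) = -5681 /62364204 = -0.00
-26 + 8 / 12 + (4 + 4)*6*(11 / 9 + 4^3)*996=9354356 / 3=3118118.67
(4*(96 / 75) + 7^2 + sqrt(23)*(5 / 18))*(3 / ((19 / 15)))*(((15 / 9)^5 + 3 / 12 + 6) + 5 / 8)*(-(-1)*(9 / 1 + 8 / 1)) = 16305125*sqrt(23) / 73872 + 58828891 / 1368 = 44062.12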